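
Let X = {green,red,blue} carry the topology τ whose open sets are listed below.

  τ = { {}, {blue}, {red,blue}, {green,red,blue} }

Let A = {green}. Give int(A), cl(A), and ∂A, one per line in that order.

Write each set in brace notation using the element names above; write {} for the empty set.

int(A) = {}
cl(A)  = {green}
∂A     = {green}

open subsets of A: {}; so int(A) = {}
closure: X∖int(X∖A) = X∖{red,blue} = {green}
∂A = {green} minus {} = {green}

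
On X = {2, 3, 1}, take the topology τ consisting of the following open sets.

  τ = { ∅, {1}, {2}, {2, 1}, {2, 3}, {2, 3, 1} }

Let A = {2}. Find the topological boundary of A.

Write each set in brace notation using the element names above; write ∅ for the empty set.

opens ⊆ A: ∅, {2}; union → int = {2}
complement {3, 1}; its interior {1}; cl(A) = X∖{1} = {2, 3}
boundary = {2, 3} ∖ {2} = {3}

{3}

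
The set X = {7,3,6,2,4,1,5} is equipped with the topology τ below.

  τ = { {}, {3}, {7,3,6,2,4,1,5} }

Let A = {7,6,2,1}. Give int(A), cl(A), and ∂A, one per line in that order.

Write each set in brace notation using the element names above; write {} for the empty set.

U open, U⊆A: {}. int(A) = ⋃ = {}
X∖A={3,4,5}, int(X∖A)={3}, hence cl(A)={7,6,2,4,1,5}
∂A: remove int from cl → {7,6,2,4,1,5}

int(A) = {}
cl(A)  = {7,6,2,4,1,5}
∂A     = {7,6,2,4,1,5}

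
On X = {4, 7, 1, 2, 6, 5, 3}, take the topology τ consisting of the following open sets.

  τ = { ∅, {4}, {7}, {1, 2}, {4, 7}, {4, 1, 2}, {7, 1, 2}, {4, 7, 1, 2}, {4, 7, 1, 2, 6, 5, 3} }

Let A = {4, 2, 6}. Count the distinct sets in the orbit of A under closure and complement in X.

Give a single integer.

complement {7, 1, 5, 3}; its interior {7}; cl(A) = X∖{7} = {4, 1, 2, 6, 5, 3}
With k = closure, c = complement:
  1. A     = {4, 2, 6}
  2. kA    = {4, 1, 2, 6, 5, 3}
  3. cA    = {7, 1, 5, 3}
  4. ckA   = {7}
  5. kcA   = {7, 1, 2, 6, 5, 3}
  6. kckA  = {7, 6, 5, 3}
  7. ckcA  = {4}
  8. ckckA = {4, 1, 2}
  9. kckcA = {4, 6, 5, 3}
  10. ckckcA = {7, 1, 2}
k, c of each give nothing new

10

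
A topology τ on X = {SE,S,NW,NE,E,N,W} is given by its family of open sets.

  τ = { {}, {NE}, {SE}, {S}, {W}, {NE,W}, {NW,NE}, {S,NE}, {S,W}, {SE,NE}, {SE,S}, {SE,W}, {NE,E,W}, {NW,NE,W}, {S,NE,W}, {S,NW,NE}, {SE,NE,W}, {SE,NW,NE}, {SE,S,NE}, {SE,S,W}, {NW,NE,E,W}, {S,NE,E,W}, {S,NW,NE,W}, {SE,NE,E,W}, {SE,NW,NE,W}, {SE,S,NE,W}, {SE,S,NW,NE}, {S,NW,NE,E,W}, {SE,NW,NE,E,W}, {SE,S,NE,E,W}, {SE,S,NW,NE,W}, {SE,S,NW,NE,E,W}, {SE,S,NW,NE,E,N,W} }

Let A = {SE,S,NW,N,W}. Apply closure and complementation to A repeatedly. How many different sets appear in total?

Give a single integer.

X∖A={NE,E}, int(X∖A)={NE}, hence cl(A)={SE,S,NW,E,N,W}
Orbit (k=closure, c=complement):
  1. A     = {SE,S,NW,N,W}
  2. kA    = {SE,S,NW,E,N,W}
  3. cA    = {NE,E}
  4. ckA   = {NE}
  5. kcA   = {NW,NE,E,N}
  6. ckcA  = {SE,S,W}
  7. kckcA = {SE,S,E,N,W}
  8. ckckcA = {NW,NE}
(closed under both — stop)

8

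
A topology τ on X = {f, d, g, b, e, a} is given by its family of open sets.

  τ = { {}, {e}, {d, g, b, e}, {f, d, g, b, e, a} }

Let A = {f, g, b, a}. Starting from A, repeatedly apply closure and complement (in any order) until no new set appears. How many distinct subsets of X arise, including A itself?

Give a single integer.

6

complement {d, e}; its interior {e}; cl(A) = X∖{e} = {f, d, g, b, a}
With k = closure, c = complement:
  1. A     = {f, g, b, a}
  2. kA    = {f, d, g, b, a}
  3. cA    = {d, e}
  4. ckA   = {e}
  5. kcA   = {f, d, g, b, e, a}
  6. ckcA  = {}
k, c of each give nothing new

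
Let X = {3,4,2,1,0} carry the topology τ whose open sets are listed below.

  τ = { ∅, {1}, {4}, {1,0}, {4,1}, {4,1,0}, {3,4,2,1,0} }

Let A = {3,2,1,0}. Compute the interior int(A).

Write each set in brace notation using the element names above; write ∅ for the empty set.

interior: largest open inside A is {1,0} (from ∅, {1}, {1,0})

{1,0}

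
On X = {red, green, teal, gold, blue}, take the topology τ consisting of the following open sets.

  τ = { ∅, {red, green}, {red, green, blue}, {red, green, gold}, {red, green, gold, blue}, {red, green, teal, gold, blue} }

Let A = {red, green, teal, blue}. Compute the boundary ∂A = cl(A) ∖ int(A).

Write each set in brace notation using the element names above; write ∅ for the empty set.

{teal, gold}

interior: largest open inside A is {red, green, blue} (from ∅, {red, green}, {red, green, blue})
cl via duality: int({gold}) = ∅, so X∖∅ = {red, green, teal, gold, blue}
cl∖int = {teal, gold}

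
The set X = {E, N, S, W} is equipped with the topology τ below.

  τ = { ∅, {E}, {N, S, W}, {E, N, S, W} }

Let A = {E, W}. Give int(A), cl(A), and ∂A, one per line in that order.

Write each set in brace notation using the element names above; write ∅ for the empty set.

int(A) = {E}
cl(A)  = {E, N, S, W}
∂A     = {N, S, W}

U open, U⊆A: ∅, {E}. int(A) = ⋃ = {E}
X∖A={N, S}, int(X∖A)=∅, hence cl(A)={E, N, S, W}
∂A: remove int from cl → {N, S, W}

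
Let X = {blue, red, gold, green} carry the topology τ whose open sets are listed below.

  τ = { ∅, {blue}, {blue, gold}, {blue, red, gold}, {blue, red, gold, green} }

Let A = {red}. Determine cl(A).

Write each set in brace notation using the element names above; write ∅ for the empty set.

complement {blue, gold, green}; its interior {blue, gold}; cl(A) = X∖{blue, gold} = {red, green}

{red, green}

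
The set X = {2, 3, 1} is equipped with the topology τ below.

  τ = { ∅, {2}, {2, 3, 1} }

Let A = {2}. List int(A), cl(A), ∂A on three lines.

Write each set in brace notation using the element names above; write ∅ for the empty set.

int(A) = {2}
cl(A)  = {2, 3, 1}
∂A     = {3, 1}

interior: largest open inside A is {2} (from ∅, {2})
cl via duality: int({3, 1}) = ∅, so X∖∅ = {2, 3, 1}
cl∖int = {3, 1}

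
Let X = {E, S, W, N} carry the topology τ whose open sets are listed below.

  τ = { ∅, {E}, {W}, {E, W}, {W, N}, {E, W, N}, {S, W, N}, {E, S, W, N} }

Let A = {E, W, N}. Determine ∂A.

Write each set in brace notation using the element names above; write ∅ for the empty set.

open subsets of A: ∅, {E}, {W}, {W, N}, {E, W}, {E, W, N}; so int(A) = {E, W, N}
closure: X∖int(X∖A) = X∖∅ = {E, S, W, N}
∂A = {E, S, W, N} minus {E, W, N} = {S}

{S}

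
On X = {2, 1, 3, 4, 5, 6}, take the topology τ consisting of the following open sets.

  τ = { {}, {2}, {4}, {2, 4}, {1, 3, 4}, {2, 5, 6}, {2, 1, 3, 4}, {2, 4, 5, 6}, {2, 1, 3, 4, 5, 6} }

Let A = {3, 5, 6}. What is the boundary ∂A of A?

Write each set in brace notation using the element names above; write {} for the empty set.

{1, 3, 5, 6}

U open, U⊆A: {}. int(A) = ⋃ = {}
X∖A={2, 1, 4}, int(X∖A)={2, 4}, hence cl(A)={1, 3, 5, 6}
∂A: remove int from cl → {1, 3, 5, 6}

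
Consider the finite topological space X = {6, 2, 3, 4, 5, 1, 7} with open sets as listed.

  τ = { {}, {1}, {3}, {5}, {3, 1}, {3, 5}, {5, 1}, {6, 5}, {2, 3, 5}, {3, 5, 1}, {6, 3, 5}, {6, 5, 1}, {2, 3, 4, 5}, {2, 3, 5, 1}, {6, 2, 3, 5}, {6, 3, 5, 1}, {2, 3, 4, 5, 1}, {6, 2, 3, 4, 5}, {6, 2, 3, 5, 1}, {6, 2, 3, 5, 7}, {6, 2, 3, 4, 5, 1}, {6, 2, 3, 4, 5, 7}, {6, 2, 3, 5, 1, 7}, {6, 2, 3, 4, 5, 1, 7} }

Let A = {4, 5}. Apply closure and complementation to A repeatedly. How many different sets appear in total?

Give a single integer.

8

closure: X∖int(X∖A) = X∖{3, 1} = {6, 2, 4, 5, 7}
Let k=closure and c=complement:
  1. A     = {4, 5}
  2. kA    = {6, 2, 4, 5, 7}
  3. cA    = {6, 2, 3, 1, 7}
  4. ckA   = {3, 1}
  5. kcA   = {6, 2, 3, 4, 1, 7}
  6. kckA  = {2, 3, 4, 1, 7}
  7. ckcA  = {5}
  8. ckckA = {6, 5}
— saturated at 8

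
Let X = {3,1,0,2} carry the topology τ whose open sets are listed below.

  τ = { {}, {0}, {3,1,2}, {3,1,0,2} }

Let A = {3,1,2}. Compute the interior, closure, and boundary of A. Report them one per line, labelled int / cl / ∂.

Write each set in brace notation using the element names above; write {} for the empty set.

U open, U⊆A: {}, {3,1,2}. int(A) = ⋃ = {3,1,2}
X∖A={0}, int(X∖A)={0}, hence cl(A)={3,1,2}
∂A: remove int from cl → {}

int(A) = {3,1,2}
cl(A)  = {3,1,2}
∂A     = {}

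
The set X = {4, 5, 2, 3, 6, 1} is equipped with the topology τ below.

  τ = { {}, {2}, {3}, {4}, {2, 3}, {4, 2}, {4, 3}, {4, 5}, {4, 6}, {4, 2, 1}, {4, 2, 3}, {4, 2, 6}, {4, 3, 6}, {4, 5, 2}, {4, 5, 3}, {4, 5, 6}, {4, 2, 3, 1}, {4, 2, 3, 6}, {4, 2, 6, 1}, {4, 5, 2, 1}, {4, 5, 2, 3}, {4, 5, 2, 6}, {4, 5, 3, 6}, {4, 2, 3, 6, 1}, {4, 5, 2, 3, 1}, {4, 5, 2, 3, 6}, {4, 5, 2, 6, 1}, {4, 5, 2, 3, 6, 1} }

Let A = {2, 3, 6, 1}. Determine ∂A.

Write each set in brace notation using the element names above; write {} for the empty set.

{6, 1}

interior: largest open inside A is {2, 3} (from {}, {2}, {3}, {2, 3})
cl via duality: int({4, 5}) = {4, 5}, so X∖{4, 5} = {2, 3, 6, 1}
cl∖int = {6, 1}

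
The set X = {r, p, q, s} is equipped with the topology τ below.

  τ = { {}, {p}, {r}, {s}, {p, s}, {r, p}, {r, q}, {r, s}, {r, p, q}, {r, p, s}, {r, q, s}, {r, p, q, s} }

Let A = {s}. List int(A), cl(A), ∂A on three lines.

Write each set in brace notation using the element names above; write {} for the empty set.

int(A) = {s}
cl(A)  = {s}
∂A     = {}

U open, U⊆A: {}, {s}. int(A) = ⋃ = {s}
X∖A={r, p, q}, int(X∖A)={r, p, q}, hence cl(A)={s}
∂A: remove int from cl → {}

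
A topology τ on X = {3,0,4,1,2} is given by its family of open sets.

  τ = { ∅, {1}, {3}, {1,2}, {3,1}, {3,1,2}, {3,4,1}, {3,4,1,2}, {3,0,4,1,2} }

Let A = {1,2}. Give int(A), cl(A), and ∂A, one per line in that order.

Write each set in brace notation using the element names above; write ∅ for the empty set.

int(A) = {1,2}
cl(A)  = {0,4,1,2}
∂A     = {0,4}

U open, U⊆A: ∅, {1}, {1,2}. int(A) = ⋃ = {1,2}
X∖A={3,0,4}, int(X∖A)={3}, hence cl(A)={0,4,1,2}
∂A: remove int from cl → {0,4}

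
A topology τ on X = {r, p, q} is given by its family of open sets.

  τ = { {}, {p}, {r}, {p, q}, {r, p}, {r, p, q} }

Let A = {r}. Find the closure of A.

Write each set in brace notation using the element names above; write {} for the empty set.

complement {p, q}; its interior {p, q}; cl(A) = X∖{p, q} = {r}

{r}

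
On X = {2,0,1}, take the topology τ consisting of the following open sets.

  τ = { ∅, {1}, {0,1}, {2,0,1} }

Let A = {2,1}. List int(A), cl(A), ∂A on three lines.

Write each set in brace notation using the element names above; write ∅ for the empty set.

U open, U⊆A: ∅, {1}. int(A) = ⋃ = {1}
X∖A={0}, int(X∖A)=∅, hence cl(A)={2,0,1}
∂A: remove int from cl → {2,0}

int(A) = {1}
cl(A)  = {2,0,1}
∂A     = {2,0}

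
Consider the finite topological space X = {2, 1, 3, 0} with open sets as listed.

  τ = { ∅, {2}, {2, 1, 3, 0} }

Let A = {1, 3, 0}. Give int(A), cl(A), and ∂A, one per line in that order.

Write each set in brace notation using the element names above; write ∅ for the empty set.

U open, U⊆A: ∅. int(A) = ⋃ = ∅
X∖A={2}, int(X∖A)={2}, hence cl(A)={1, 3, 0}
∂A: remove int from cl → {1, 3, 0}

int(A) = ∅
cl(A)  = {1, 3, 0}
∂A     = {1, 3, 0}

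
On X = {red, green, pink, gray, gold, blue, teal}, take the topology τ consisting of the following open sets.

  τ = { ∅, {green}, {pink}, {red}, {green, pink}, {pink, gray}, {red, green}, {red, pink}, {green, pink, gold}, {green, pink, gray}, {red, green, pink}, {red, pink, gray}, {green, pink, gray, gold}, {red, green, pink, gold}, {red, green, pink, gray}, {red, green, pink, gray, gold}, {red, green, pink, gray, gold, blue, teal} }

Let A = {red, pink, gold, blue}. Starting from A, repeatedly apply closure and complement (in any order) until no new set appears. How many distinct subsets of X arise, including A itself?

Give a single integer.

8

closure: X∖int(X∖A) = X∖{green} = {red, pink, gray, gold, blue, teal}
Let k=closure and c=complement:
  1. A     = {red, pink, gold, blue}
  2. kA    = {red, pink, gray, gold, blue, teal}
  3. cA    = {green, gray, teal}
  4. ckA   = {green}
  5. kcA   = {green, gray, gold, blue, teal}
  6. kckA  = {green, gold, blue, teal}
  7. ckcA  = {red, pink}
  8. ckckA = {red, pink, gray}
— saturated at 8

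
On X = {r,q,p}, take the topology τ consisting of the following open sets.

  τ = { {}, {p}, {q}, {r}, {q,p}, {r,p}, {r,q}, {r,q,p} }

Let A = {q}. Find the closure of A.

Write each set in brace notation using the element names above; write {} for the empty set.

{q}

closure: X∖int(X∖A) = X∖{r,p} = {q}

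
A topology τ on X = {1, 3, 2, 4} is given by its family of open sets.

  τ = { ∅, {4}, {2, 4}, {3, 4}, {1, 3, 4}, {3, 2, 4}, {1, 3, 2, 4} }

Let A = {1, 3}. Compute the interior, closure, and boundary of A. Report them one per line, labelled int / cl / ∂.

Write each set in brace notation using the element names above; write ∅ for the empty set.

int(A) = ∅
cl(A)  = {1, 3}
∂A     = {1, 3}

U open, U⊆A: ∅. int(A) = ⋃ = ∅
X∖A={2, 4}, int(X∖A)={2, 4}, hence cl(A)={1, 3}
∂A: remove int from cl → {1, 3}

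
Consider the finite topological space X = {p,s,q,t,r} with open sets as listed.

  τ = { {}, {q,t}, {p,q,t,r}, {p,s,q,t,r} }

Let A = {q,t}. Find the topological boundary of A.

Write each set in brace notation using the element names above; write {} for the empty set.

{p,s,r}

open subsets of A: {}, {q,t}; so int(A) = {q,t}
closure: X∖int(X∖A) = X∖{} = {p,s,q,t,r}
∂A = {p,s,q,t,r} minus {q,t} = {p,s,r}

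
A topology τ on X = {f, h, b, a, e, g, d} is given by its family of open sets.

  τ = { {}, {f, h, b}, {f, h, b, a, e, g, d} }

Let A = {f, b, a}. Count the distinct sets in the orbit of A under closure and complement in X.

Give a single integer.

complement {h, e, g, d}; its interior {}; cl(A) = X∖{} = {f, h, b, a, e, g, d}
With k = closure, c = complement:
  1. A     = {f, b, a}
  2. kA    = {f, h, b, a, e, g, d}
  3. cA    = {h, e, g, d}
  4. ckA   = {}
k, c of each give nothing new

4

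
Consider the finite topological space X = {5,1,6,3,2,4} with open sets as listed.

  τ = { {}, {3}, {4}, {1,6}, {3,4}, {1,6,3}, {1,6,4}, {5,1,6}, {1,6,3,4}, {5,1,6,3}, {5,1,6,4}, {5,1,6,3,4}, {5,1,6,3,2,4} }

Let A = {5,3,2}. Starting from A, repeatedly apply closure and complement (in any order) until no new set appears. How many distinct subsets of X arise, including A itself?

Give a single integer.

closure: X∖int(X∖A) = X∖{1,6,4} = {5,3,2}
Let k=closure and c=complement:
  1. A     = {5,3,2}
  2. cA    = {1,6,4}
  3. kcA   = {5,1,6,2,4}
  4. ckcA  = {3}
  5. kckcA = {3,2}
  6. ckckcA = {5,1,6,4}
— saturated at 6

6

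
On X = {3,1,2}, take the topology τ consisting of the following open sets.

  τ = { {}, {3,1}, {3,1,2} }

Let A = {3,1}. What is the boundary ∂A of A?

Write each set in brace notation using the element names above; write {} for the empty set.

{2}

opens ⊆ A: {}, {3,1}; union → int = {3,1}
complement {2}; its interior {}; cl(A) = X∖{} = {3,1,2}
boundary = {3,1,2} ∖ {3,1} = {2}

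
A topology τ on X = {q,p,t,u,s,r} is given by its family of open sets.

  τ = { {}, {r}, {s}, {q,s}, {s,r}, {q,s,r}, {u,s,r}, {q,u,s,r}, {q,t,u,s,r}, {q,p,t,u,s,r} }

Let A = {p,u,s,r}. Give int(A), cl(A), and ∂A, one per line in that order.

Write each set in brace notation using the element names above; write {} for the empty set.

U open, U⊆A: {}, {r}, {s}, {s,r}, {u,s,r}. int(A) = ⋃ = {u,s,r}
X∖A={q,t}, int(X∖A)={}, hence cl(A)={q,p,t,u,s,r}
∂A: remove int from cl → {q,p,t}

int(A) = {u,s,r}
cl(A)  = {q,p,t,u,s,r}
∂A     = {q,p,t}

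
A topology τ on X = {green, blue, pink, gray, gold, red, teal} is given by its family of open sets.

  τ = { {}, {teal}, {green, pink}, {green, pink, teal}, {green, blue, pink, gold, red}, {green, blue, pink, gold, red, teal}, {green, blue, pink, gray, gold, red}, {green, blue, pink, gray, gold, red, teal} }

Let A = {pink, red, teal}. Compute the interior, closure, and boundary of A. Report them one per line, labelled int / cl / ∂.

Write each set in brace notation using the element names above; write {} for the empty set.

interior: largest open inside A is {teal} (from {}, {teal})
cl via duality: int({green, blue, gray, gold}) = {}, so X∖{} = {green, blue, pink, gray, gold, red, teal}
cl∖int = {green, blue, pink, gray, gold, red}

int(A) = {teal}
cl(A)  = {green, blue, pink, gray, gold, red, teal}
∂A     = {green, blue, pink, gray, gold, red}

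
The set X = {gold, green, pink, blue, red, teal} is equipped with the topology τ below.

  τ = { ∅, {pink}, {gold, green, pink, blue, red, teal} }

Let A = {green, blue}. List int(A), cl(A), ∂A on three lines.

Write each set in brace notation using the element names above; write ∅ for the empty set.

U open, U⊆A: ∅. int(A) = ⋃ = ∅
X∖A={gold, pink, red, teal}, int(X∖A)={pink}, hence cl(A)={gold, green, blue, red, teal}
∂A: remove int from cl → {gold, green, blue, red, teal}

int(A) = ∅
cl(A)  = {gold, green, blue, red, teal}
∂A     = {gold, green, blue, red, teal}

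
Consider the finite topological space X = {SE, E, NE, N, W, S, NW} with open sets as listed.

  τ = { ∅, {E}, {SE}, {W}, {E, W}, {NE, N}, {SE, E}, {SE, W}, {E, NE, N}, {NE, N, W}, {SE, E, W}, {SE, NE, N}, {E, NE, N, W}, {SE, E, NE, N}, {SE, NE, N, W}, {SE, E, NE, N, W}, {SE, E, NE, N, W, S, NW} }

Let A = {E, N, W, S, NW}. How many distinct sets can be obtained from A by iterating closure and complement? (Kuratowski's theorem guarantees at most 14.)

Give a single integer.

10

X∖A={SE, NE}, int(X∖A)={SE}, hence cl(A)={E, NE, N, W, S, NW}
Orbit (k=closure, c=complement):
  1. A     = {E, N, W, S, NW}
  2. kA    = {E, NE, N, W, S, NW}
  3. cA    = {SE, NE}
  4. ckA   = {SE}
  5. kcA   = {SE, NE, N, S, NW}
  6. kckA  = {SE, S, NW}
  7. ckcA  = {E, W}
  8. ckckA = {E, NE, N, W}
  9. kckcA = {E, W, S, NW}
  10. ckckcA = {SE, NE, N}
(closed under both — stop)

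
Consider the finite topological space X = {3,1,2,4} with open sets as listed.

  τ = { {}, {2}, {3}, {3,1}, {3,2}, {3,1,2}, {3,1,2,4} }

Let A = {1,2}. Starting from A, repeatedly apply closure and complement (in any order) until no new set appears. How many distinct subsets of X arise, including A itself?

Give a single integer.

X∖A={3,4}, int(X∖A)={3}, hence cl(A)={1,2,4}
Orbit (k=closure, c=complement):
  1. A     = {1,2}
  2. kA    = {1,2,4}
  3. cA    = {3,4}
  4. ckA   = {3}
  5. kcA   = {3,1,4}
  6. ckcA  = {2}
  7. kckcA = {2,4}
  8. ckckcA = {3,1}
(closed under both — stop)

8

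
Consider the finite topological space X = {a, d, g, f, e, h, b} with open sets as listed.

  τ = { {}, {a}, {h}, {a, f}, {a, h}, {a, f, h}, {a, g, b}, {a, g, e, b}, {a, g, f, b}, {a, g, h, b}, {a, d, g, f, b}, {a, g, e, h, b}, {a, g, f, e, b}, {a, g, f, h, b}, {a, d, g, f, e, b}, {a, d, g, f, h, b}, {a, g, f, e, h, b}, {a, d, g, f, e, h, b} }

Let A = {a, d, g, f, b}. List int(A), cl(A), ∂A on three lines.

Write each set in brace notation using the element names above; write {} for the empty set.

U open, U⊆A: {}, {a}, {a, f}, {a, g, b}, {a, g, f, b}, {a, d, g, f, b}. int(A) = ⋃ = {a, d, g, f, b}
X∖A={e, h}, int(X∖A)={h}, hence cl(A)={a, d, g, f, e, b}
∂A: remove int from cl → {e}

int(A) = {a, d, g, f, b}
cl(A)  = {a, d, g, f, e, b}
∂A     = {e}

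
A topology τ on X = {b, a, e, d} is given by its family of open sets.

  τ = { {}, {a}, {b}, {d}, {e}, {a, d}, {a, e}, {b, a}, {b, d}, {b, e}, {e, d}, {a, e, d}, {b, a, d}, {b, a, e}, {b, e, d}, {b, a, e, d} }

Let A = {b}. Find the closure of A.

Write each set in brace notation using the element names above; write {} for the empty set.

{b}

closure: X∖int(X∖A) = X∖{a, e, d} = {b}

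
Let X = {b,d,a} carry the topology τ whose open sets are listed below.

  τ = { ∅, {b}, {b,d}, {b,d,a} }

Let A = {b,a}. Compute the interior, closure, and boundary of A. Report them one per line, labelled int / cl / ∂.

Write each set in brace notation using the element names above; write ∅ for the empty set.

opens ⊆ A: ∅, {b}; union → int = {b}
complement {d}; its interior ∅; cl(A) = X∖∅ = {b,d,a}
boundary = {b,d,a} ∖ {b} = {d,a}

int(A) = {b}
cl(A)  = {b,d,a}
∂A     = {d,a}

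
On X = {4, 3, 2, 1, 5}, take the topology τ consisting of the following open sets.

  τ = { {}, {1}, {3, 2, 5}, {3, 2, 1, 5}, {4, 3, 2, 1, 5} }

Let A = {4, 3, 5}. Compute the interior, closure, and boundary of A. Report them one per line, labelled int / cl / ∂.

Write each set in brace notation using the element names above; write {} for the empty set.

int(A) = {}
cl(A)  = {4, 3, 2, 5}
∂A     = {4, 3, 2, 5}

opens ⊆ A: {}; union → int = {}
complement {2, 1}; its interior {1}; cl(A) = X∖{1} = {4, 3, 2, 5}
boundary = {4, 3, 2, 5} ∖ {} = {4, 3, 2, 5}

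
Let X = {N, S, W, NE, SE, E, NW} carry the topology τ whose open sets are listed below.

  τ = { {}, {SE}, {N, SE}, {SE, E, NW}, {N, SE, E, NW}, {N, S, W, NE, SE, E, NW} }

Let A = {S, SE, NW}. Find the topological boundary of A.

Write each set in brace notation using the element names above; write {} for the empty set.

opens ⊆ A: {}, {SE}; union → int = {SE}
complement {N, W, NE, E}; its interior {}; cl(A) = X∖{} = {N, S, W, NE, SE, E, NW}
boundary = {N, S, W, NE, SE, E, NW} ∖ {SE} = {N, S, W, NE, E, NW}

{N, S, W, NE, E, NW}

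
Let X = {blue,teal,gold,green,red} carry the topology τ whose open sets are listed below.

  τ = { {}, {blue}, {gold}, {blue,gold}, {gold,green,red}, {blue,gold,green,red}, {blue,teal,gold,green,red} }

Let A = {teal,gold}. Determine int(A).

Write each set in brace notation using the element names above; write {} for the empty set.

{gold}

opens ⊆ A: {}, {gold}; union → int = {gold}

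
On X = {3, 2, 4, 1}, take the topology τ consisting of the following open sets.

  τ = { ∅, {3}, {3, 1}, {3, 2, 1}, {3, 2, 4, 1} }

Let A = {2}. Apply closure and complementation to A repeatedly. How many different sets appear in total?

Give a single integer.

cl via duality: int({3, 4, 1}) = {3, 1}, so X∖{3, 1} = {2, 4}
Write k for closure, c for complement:
  1. A     = {2}
  2. kA    = {2, 4}
  3. cA    = {3, 4, 1}
  4. ckA   = {3, 1}
  5. kcA   = {3, 2, 4, 1}
  6. ckcA  = ∅
applying k or c yields no new set

6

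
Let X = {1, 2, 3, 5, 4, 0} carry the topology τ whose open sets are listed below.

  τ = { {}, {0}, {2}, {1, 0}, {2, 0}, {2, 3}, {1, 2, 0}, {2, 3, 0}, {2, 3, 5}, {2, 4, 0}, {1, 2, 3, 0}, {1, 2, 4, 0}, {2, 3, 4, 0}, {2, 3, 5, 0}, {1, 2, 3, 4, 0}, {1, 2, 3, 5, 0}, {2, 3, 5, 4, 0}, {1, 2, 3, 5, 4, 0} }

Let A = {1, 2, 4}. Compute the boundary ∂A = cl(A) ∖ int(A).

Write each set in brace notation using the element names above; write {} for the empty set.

{1, 3, 5, 4}

U open, U⊆A: {}, {2}. int(A) = ⋃ = {2}
X∖A={3, 5, 0}, int(X∖A)={0}, hence cl(A)={1, 2, 3, 5, 4}
∂A: remove int from cl → {1, 3, 5, 4}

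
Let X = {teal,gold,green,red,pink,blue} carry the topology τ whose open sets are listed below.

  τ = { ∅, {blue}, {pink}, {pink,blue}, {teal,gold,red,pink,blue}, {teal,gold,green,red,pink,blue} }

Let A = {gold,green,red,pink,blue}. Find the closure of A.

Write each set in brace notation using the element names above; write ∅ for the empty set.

{teal,gold,green,red,pink,blue}

X∖A={teal}, int(X∖A)=∅, hence cl(A)={teal,gold,green,red,pink,blue}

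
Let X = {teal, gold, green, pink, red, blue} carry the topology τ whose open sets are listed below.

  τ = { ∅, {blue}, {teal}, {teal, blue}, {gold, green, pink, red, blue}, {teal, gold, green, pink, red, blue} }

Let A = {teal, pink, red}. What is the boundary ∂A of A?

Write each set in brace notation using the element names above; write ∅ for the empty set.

{gold, green, pink, red}

opens ⊆ A: ∅, {teal}; union → int = {teal}
complement {gold, green, blue}; its interior {blue}; cl(A) = X∖{blue} = {teal, gold, green, pink, red}
boundary = {teal, gold, green, pink, red} ∖ {teal} = {gold, green, pink, red}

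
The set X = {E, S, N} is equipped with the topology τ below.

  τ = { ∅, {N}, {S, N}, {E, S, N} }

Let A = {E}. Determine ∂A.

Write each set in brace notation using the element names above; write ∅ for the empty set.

{E}

opens ⊆ A: ∅; union → int = ∅
complement {S, N}; its interior {S, N}; cl(A) = X∖{S, N} = {E}
boundary = {E} ∖ ∅ = {E}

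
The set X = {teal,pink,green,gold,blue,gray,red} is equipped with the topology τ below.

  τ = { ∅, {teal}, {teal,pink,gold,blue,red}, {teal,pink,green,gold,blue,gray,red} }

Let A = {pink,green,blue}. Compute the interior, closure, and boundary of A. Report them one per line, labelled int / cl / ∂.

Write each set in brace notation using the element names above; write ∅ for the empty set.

int(A) = ∅
cl(A)  = {pink,green,gold,blue,gray,red}
∂A     = {pink,green,gold,blue,gray,red}

opens ⊆ A: ∅; union → int = ∅
complement {teal,gold,gray,red}; its interior {teal}; cl(A) = X∖{teal} = {pink,green,gold,blue,gray,red}
boundary = {pink,green,gold,blue,gray,red} ∖ ∅ = {pink,green,gold,blue,gray,red}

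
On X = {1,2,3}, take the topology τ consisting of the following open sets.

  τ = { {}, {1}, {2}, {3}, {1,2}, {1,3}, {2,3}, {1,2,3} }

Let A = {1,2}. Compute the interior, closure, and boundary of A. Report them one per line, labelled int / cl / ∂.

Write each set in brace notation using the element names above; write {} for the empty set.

U open, U⊆A: {}, {2}, {1}, {1,2}. int(A) = ⋃ = {1,2}
X∖A={3}, int(X∖A)={3}, hence cl(A)={1,2}
∂A: remove int from cl → {}

int(A) = {1,2}
cl(A)  = {1,2}
∂A     = {}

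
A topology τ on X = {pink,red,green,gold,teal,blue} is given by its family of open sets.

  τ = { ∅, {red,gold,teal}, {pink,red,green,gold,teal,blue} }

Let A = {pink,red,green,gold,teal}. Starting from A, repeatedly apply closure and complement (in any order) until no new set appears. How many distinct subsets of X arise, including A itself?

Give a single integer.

6

closure: X∖int(X∖A) = X∖∅ = {pink,red,green,gold,teal,blue}
Let k=closure and c=complement:
  1. A     = {pink,red,green,gold,teal}
  2. kA    = {pink,red,green,gold,teal,blue}
  3. cA    = {blue}
  4. ckA   = ∅
  5. kcA   = {pink,green,blue}
  6. ckcA  = {red,gold,teal}
— saturated at 6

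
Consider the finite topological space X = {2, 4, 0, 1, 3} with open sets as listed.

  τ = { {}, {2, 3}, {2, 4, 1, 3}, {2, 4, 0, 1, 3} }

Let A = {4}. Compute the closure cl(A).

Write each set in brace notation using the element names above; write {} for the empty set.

{4, 0, 1}

closure: X∖int(X∖A) = X∖{2, 3} = {4, 0, 1}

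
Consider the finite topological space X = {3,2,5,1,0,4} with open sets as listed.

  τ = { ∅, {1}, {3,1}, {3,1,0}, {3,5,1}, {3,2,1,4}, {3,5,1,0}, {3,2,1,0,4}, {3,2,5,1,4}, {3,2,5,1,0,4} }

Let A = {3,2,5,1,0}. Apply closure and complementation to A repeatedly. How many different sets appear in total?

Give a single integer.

complement {4}; its interior ∅; cl(A) = X∖∅ = {3,2,5,1,0,4}
With k = closure, c = complement:
  1. A     = {3,2,5,1,0}
  2. kA    = {3,2,5,1,0,4}
  3. cA    = {4}
  4. ckA   = ∅
  5. kcA   = {2,4}
  6. ckcA  = {3,5,1,0}
k, c of each give nothing new

6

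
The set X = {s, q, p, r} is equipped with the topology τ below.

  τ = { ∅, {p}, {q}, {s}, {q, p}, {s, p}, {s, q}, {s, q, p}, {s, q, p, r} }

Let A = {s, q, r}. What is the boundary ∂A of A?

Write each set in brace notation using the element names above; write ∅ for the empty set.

{r}

open subsets of A: ∅, {q}, {s}, {s, q}; so int(A) = {s, q}
closure: X∖int(X∖A) = X∖{p} = {s, q, r}
∂A = {s, q, r} minus {s, q} = {r}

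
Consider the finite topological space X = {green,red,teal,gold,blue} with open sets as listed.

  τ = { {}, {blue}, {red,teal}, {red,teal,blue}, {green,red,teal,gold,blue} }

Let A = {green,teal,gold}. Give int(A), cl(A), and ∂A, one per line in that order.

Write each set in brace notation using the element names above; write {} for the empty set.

int(A) = {}
cl(A)  = {green,red,teal,gold}
∂A     = {green,red,teal,gold}

open subsets of A: {}; so int(A) = {}
closure: X∖int(X∖A) = X∖{blue} = {green,red,teal,gold}
∂A = {green,red,teal,gold} minus {} = {green,red,teal,gold}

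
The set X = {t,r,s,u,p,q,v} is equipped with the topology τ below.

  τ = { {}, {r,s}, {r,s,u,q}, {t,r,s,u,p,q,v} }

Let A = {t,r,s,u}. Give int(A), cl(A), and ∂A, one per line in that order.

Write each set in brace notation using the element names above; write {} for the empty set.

int(A) = {r,s}
cl(A)  = {t,r,s,u,p,q,v}
∂A     = {t,u,p,q,v}

U open, U⊆A: {}, {r,s}. int(A) = ⋃ = {r,s}
X∖A={p,q,v}, int(X∖A)={}, hence cl(A)={t,r,s,u,p,q,v}
∂A: remove int from cl → {t,u,p,q,v}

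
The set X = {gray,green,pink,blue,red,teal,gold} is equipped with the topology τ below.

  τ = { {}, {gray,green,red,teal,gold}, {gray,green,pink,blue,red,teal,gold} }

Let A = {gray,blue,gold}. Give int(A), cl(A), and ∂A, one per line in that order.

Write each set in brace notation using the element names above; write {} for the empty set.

int(A) = {}
cl(A)  = {gray,green,pink,blue,red,teal,gold}
∂A     = {gray,green,pink,blue,red,teal,gold}

open subsets of A: {}; so int(A) = {}
closure: X∖int(X∖A) = X∖{} = {gray,green,pink,blue,red,teal,gold}
∂A = {gray,green,pink,blue,red,teal,gold} minus {} = {gray,green,pink,blue,red,teal,gold}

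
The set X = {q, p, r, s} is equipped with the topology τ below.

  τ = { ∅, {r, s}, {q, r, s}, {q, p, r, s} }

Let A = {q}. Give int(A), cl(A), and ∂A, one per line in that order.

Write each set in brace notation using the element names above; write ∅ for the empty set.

open subsets of A: ∅; so int(A) = ∅
closure: X∖int(X∖A) = X∖{r, s} = {q, p}
∂A = {q, p} minus ∅ = {q, p}

int(A) = ∅
cl(A)  = {q, p}
∂A     = {q, p}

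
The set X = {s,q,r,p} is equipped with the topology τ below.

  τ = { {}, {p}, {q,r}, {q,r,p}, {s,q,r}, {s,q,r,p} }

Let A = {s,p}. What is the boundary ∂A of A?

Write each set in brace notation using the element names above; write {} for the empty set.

U open, U⊆A: {}, {p}. int(A) = ⋃ = {p}
X∖A={q,r}, int(X∖A)={q,r}, hence cl(A)={s,p}
∂A: remove int from cl → {s}

{s}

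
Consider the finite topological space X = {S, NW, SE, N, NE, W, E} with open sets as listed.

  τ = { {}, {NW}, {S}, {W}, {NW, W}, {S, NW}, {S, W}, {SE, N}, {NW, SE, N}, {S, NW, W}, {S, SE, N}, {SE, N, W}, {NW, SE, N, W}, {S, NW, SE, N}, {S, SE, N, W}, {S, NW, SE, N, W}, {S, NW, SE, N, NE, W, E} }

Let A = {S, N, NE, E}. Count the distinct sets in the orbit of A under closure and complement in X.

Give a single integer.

10

X∖A={NW, SE, W}, int(X∖A)={NW, W}, hence cl(A)={S, SE, N, NE, E}
Orbit (k=closure, c=complement):
  1. A     = {S, N, NE, E}
  2. kA    = {S, SE, N, NE, E}
  3. cA    = {NW, SE, W}
  4. ckA   = {NW, W}
  5. kcA   = {NW, SE, N, NE, W, E}
  6. kckA  = {NW, NE, W, E}
  7. ckcA  = {S}
  8. ckckA = {S, SE, N}
  9. kckcA = {S, NE, E}
  10. ckckcA = {NW, SE, N, W}
(closed under both — stop)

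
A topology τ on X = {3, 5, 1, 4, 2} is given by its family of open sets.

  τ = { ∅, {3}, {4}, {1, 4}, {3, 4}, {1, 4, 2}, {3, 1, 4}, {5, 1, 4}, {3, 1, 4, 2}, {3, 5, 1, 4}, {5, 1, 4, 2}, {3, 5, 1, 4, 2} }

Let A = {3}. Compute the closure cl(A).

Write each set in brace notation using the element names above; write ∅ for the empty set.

X∖A={5, 1, 4, 2}, int(X∖A)={5, 1, 4, 2}, hence cl(A)={3}

{3}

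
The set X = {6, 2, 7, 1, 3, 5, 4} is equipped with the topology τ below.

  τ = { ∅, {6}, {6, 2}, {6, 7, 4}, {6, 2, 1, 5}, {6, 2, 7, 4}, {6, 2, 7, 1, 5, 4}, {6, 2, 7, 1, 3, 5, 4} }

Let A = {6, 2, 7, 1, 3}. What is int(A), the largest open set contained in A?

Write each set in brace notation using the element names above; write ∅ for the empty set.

{6, 2}

open subsets of A: ∅, {6}, {6, 2}; so int(A) = {6, 2}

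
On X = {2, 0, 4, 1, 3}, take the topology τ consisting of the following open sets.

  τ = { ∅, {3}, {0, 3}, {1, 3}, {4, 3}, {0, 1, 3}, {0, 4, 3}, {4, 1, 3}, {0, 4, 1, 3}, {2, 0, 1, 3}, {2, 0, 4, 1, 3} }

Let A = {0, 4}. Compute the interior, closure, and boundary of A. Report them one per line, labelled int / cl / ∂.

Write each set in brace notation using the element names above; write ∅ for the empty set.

int(A) = ∅
cl(A)  = {2, 0, 4}
∂A     = {2, 0, 4}

interior: largest open inside A is ∅ (from ∅)
cl via duality: int({2, 1, 3}) = {1, 3}, so X∖{1, 3} = {2, 0, 4}
cl∖int = {2, 0, 4}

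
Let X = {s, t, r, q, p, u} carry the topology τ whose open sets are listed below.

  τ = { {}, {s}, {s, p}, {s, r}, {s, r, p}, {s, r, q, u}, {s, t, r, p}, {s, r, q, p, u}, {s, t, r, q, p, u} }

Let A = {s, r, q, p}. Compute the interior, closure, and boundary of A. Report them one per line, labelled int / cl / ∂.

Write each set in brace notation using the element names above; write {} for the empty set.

U open, U⊆A: {}, {s}, {s, p}, {s, r}, {s, r, p}. int(A) = ⋃ = {s, r, p}
X∖A={t, u}, int(X∖A)={}, hence cl(A)={s, t, r, q, p, u}
∂A: remove int from cl → {t, q, u}

int(A) = {s, r, p}
cl(A)  = {s, t, r, q, p, u}
∂A     = {t, q, u}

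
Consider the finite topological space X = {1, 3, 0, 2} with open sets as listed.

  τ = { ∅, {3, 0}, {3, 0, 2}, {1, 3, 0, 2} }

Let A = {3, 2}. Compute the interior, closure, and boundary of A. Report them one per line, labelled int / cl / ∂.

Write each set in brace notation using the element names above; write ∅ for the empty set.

int(A) = ∅
cl(A)  = {1, 3, 0, 2}
∂A     = {1, 3, 0, 2}

opens ⊆ A: ∅; union → int = ∅
complement {1, 0}; its interior ∅; cl(A) = X∖∅ = {1, 3, 0, 2}
boundary = {1, 3, 0, 2} ∖ ∅ = {1, 3, 0, 2}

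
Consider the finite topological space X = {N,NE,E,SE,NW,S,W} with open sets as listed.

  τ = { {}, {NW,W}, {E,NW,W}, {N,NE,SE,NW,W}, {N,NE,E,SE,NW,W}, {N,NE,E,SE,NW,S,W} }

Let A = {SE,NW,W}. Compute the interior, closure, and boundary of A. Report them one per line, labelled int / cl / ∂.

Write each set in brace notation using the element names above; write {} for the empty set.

open subsets of A: {}, {NW,W}; so int(A) = {NW,W}
closure: X∖int(X∖A) = X∖{} = {N,NE,E,SE,NW,S,W}
∂A = {N,NE,E,SE,NW,S,W} minus {NW,W} = {N,NE,E,SE,S}

int(A) = {NW,W}
cl(A)  = {N,NE,E,SE,NW,S,W}
∂A     = {N,NE,E,SE,S}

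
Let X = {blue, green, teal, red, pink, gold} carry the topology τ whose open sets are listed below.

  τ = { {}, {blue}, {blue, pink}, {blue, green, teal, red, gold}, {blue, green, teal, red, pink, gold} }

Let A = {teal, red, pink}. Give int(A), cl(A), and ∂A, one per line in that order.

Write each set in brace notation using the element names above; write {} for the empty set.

int(A) = {}
cl(A)  = {green, teal, red, pink, gold}
∂A     = {green, teal, red, pink, gold}

U open, U⊆A: {}. int(A) = ⋃ = {}
X∖A={blue, green, gold}, int(X∖A)={blue}, hence cl(A)={green, teal, red, pink, gold}
∂A: remove int from cl → {green, teal, red, pink, gold}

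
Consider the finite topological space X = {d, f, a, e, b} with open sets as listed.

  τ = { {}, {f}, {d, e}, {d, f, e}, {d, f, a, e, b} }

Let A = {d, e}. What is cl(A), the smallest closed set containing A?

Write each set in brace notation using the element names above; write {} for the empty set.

complement {f, a, b}; its interior {f}; cl(A) = X∖{f} = {d, a, e, b}

{d, a, e, b}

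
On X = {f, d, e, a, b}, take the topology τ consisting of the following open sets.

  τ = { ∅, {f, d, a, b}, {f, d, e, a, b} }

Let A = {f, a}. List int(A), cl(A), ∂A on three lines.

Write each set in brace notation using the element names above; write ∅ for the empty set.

U open, U⊆A: ∅. int(A) = ⋃ = ∅
X∖A={d, e, b}, int(X∖A)=∅, hence cl(A)={f, d, e, a, b}
∂A: remove int from cl → {f, d, e, a, b}

int(A) = ∅
cl(A)  = {f, d, e, a, b}
∂A     = {f, d, e, a, b}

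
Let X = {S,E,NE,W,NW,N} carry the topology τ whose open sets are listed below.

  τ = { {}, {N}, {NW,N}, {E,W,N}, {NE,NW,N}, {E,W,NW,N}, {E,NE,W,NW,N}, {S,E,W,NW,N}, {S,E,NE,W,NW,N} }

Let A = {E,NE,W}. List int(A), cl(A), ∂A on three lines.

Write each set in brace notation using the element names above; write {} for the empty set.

interior: largest open inside A is {} (from {})
cl via duality: int({S,NW,N}) = {NW,N}, so X∖{NW,N} = {S,E,NE,W}
cl∖int = {S,E,NE,W}

int(A) = {}
cl(A)  = {S,E,NE,W}
∂A     = {S,E,NE,W}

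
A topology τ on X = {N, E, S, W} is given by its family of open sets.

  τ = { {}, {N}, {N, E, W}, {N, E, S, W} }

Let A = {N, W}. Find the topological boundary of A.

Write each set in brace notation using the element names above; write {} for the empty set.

open subsets of A: {}, {N}; so int(A) = {N}
closure: X∖int(X∖A) = X∖{} = {N, E, S, W}
∂A = {N, E, S, W} minus {N} = {E, S, W}

{E, S, W}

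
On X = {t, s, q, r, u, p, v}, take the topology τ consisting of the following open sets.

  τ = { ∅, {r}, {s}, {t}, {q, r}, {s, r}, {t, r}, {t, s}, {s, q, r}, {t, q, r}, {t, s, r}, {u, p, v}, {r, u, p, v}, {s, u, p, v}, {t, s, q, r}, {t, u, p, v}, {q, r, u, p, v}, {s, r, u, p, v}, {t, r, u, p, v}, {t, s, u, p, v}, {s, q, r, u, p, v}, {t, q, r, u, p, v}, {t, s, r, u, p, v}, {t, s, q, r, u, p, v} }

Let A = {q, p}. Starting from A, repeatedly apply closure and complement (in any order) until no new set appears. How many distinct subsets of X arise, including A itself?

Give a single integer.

complement {t, s, r, u, v}; its interior {t, s, r}; cl(A) = X∖{t, s, r} = {q, u, p, v}
With k = closure, c = complement:
  1. A     = {q, p}
  2. kA    = {q, u, p, v}
  3. cA    = {t, s, r, u, v}
  4. ckA   = {t, s, r}
  5. kcA   = {t, s, q, r, u, p, v}
  6. kckA  = {t, s, q, r}
  7. ckcA  = ∅
  8. ckckA = {u, p, v}
k, c of each give nothing new

8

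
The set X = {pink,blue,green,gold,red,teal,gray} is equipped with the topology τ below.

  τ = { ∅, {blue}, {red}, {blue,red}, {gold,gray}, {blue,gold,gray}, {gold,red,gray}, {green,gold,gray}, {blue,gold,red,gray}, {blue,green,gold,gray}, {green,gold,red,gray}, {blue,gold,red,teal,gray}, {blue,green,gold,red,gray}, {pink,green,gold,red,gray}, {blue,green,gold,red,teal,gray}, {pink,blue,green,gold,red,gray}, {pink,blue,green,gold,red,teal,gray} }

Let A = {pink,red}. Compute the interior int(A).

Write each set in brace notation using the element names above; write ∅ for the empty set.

U open, U⊆A: ∅, {red}. int(A) = ⋃ = {red}

{red}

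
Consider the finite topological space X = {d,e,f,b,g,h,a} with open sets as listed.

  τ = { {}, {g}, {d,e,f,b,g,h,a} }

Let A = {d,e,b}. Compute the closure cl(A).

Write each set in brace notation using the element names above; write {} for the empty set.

{d,e,f,b,h,a}

cl via duality: int({f,g,h,a}) = {g}, so X∖{g} = {d,e,f,b,h,a}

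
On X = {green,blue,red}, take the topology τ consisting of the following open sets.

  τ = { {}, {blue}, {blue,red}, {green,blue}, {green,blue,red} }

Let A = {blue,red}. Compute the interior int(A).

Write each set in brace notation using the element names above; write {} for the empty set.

{blue,red}

open subsets of A: {}, {blue}, {blue,red}; so int(A) = {blue,red}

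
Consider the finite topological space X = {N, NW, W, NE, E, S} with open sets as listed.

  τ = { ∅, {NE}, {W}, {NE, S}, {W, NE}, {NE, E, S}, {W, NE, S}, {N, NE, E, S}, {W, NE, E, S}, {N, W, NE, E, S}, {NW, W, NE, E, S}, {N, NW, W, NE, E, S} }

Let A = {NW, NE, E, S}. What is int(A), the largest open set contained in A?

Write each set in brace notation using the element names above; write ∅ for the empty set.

U open, U⊆A: ∅, {NE}, {NE, S}, {NE, E, S}. int(A) = ⋃ = {NE, E, S}

{NE, E, S}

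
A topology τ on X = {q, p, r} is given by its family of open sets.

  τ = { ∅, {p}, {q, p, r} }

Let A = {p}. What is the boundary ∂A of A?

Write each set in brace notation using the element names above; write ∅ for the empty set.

{q, r}

interior: largest open inside A is {p} (from ∅, {p})
cl via duality: int({q, r}) = ∅, so X∖∅ = {q, p, r}
cl∖int = {q, r}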